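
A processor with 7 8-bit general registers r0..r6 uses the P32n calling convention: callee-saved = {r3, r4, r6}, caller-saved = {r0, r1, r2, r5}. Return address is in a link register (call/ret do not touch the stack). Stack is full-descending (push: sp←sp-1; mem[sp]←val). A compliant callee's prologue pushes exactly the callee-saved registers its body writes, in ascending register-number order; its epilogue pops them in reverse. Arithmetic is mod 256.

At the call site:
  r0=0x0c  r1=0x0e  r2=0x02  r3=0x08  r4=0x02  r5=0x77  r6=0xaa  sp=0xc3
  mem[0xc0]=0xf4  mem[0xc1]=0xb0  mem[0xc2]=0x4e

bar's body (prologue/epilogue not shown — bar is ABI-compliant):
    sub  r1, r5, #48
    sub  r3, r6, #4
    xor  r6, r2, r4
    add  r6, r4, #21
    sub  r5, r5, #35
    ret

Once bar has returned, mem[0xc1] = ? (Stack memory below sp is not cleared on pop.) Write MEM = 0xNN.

MEM = 0xaa

prologue: push r3 → mem[0xc2]=0x08, sp=0xc2
prologue: push r6 → mem[0xc1]=0xaa, sp=0xc1
body[0] sub  r1, r5, #48 → r1=0x47
body[1] sub  r3, r6, #4 → r3=0xa6
body[2] xor  r6, r2, r4 → r6=0x00
body[3] add  r6, r4, #21 → r6=0x17
body[4] sub  r5, r5, #35 → r5=0x54
epilogue: pop r6=0xaa, sp=0xc2
epilogue: pop r3=0x08, sp=0xc3
prologue pushed ['r3', 'r6'] at ['0xc2', '0xc1']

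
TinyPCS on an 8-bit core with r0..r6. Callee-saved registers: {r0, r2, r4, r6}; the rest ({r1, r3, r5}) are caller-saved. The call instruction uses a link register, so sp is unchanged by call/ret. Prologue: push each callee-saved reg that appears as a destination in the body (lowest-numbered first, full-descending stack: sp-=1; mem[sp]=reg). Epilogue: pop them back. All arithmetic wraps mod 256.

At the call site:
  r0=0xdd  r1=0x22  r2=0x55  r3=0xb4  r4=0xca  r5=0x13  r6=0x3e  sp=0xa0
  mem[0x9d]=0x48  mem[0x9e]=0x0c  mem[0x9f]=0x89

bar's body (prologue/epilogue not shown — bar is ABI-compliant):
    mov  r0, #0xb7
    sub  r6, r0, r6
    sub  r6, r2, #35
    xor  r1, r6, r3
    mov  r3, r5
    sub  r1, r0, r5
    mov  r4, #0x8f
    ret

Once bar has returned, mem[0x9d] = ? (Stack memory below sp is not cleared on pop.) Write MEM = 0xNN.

prologue: push r0 -> mem[0x9f]=0xdd, sp=0x9f
prologue: push r4 -> mem[0x9e]=0xca, sp=0x9e
prologue: push r6 -> mem[0x9d]=0x3e, sp=0x9d
body[0] mov  r0, #0xb7 -> r0=0xb7
body[1] sub  r6, r0, r6 -> r6=0x79
body[2] sub  r6, r2, #35 -> r6=0x32
body[3] xor  r1, r6, r3 -> r1=0x86
body[4] mov  r3, r5 -> r3=0x13
body[5] sub  r1, r0, r5 -> r1=0xa4
body[6] mov  r4, #0x8f -> r4=0x8f
epilogue: pop r6=0x3e, sp=0x9e
epilogue: pop r4=0xca, sp=0x9f
epilogue: pop r0=0xdd, sp=0xa0
prologue pushed ['r0', 'r4', 'r6'] at ['0x9f', '0x9e', '0x9d']

MEM = 0x3e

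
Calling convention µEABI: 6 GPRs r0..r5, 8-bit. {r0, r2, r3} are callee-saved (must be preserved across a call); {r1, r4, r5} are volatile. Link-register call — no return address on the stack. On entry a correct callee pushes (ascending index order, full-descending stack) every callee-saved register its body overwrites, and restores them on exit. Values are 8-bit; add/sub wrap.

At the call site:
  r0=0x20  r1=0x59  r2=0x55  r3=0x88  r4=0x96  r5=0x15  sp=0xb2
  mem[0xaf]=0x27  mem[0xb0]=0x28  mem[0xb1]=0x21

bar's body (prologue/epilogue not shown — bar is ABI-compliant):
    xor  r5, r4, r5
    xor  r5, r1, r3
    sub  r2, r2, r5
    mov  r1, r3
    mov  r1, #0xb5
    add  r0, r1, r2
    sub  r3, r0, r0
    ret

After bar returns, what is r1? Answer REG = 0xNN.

REG = 0xb5

prologue: push r0 -> mem[0xb1]=0x20, sp=0xb1
prologue: push r2 -> mem[0xb0]=0x55, sp=0xb0
prologue: push r3 -> mem[0xaf]=0x88, sp=0xaf
body[0] xor  r5, r4, r5 -> r5=0x83
body[1] xor  r5, r1, r3 -> r5=0xd1
body[2] sub  r2, r2, r5 -> r2=0x84
body[3] mov  r1, r3 -> r1=0x88
body[4] mov  r1, #0xb5 -> r1=0xb5
body[5] add  r0, r1, r2 -> r0=0x39
body[6] sub  r3, r0, r0 -> r3=0x00
epilogue: pop r3=0x88, sp=0xb0
epilogue: pop r2=0x55, sp=0xb1
epilogue: pop r0=0x20, sp=0xb2
r1 is caller-saved -> body value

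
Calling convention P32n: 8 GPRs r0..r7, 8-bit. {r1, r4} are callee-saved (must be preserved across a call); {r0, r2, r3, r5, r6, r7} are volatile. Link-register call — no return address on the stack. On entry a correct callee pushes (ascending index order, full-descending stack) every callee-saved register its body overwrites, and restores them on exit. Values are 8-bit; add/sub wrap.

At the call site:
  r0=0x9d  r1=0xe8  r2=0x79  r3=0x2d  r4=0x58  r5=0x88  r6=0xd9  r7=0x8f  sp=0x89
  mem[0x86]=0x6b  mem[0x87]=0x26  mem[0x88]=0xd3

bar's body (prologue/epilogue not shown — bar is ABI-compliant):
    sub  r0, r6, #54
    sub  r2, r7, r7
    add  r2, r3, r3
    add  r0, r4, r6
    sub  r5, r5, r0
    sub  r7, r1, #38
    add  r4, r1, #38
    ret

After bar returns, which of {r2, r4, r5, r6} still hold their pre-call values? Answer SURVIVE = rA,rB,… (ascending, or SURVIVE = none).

prologue: push r4 → mem[0x88]=0x58, sp=0x88
body[0] sub  r0, r6, #54 → r0=0xa3
body[1] sub  r2, r7, r7 → r2=0x00
body[2] add  r2, r3, r3 → r2=0x5a
body[3] add  r0, r4, r6 → r0=0x31
body[4] sub  r5, r5, r0 → r5=0x57
body[5] sub  r7, r1, #38 → r7=0xc2
body[6] add  r4, r1, #38 → r4=0x0e
epilogue: pop r4=0x58, sp=0x89
r2: caller-saved, written=True
r4: callee-saved, written=True
r5: caller-saved, written=True
r6: caller-saved, written=False

SURVIVE = r4,r6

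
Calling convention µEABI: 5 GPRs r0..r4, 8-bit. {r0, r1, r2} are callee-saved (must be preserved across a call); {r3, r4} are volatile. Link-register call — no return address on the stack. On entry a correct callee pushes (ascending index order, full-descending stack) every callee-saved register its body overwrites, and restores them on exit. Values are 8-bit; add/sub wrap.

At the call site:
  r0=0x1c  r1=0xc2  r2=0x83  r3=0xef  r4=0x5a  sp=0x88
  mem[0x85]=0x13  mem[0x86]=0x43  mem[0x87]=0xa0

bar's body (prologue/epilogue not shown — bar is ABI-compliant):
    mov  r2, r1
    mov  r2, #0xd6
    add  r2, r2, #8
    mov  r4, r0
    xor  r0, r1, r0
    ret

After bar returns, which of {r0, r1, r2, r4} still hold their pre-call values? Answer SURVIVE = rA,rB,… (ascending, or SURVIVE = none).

SURVIVE = r0,r1,r2

prologue: push r0 -> mem[0x87]=0x1c, sp=0x87
prologue: push r2 -> mem[0x86]=0x83, sp=0x86
body[0] mov  r2, r1 -> r2=0xc2
body[1] mov  r2, #0xd6 -> r2=0xd6
body[2] add  r2, r2, #8 -> r2=0xde
body[3] mov  r4, r0 -> r4=0x1c
body[4] xor  r0, r1, r0 -> r0=0xde
epilogue: pop r2=0x83, sp=0x87
epilogue: pop r0=0x1c, sp=0x88
r0: callee-saved, written=True
r1: callee-saved, written=False
r2: callee-saved, written=True
r4: caller-saved, written=True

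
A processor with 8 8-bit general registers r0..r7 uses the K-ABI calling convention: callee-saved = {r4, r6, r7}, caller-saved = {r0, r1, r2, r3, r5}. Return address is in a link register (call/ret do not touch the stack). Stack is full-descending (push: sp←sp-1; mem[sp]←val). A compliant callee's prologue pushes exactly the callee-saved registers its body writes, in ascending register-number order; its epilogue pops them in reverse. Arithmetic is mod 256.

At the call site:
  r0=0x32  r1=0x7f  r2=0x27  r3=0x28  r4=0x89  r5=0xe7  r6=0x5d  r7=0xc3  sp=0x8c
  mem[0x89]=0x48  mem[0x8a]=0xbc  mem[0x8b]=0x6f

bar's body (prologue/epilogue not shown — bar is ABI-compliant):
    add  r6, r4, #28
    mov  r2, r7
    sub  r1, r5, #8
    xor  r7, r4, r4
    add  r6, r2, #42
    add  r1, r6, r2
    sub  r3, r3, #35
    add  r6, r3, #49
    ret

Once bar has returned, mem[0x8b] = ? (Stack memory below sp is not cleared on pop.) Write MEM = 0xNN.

prologue: push r6 -> mem[0x8b]=0x5d, sp=0x8b
prologue: push r7 -> mem[0x8a]=0xc3, sp=0x8a
body[0] add  r6, r4, #28 -> r6=0xa5
body[1] mov  r2, r7 -> r2=0xc3
body[2] sub  r1, r5, #8 -> r1=0xdf
body[3] xor  r7, r4, r4 -> r7=0x00
body[4] add  r6, r2, #42 -> r6=0xed
body[5] add  r1, r6, r2 -> r1=0xb0
body[6] sub  r3, r3, #35 -> r3=0x05
body[7] add  r6, r3, #49 -> r6=0x36
epilogue: pop r7=0xc3, sp=0x8b
epilogue: pop r6=0x5d, sp=0x8c
prologue pushed ['r6', 'r7'] at ['0x8b', '0x8a']

MEM = 0x5d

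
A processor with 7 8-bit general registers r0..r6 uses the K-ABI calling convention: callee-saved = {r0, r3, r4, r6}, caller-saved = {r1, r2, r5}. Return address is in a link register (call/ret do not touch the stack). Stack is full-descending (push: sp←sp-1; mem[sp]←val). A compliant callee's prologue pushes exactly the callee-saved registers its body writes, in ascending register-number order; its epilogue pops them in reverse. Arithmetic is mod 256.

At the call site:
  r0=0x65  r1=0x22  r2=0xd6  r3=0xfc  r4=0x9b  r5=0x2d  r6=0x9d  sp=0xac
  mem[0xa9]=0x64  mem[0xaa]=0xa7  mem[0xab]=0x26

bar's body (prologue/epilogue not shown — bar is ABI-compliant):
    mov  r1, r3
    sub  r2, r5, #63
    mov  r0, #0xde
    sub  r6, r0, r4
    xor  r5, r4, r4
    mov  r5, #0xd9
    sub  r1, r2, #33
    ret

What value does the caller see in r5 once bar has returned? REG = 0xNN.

REG = 0xd9

prologue: push r0 → mem[0xab]=0x65, sp=0xab
prologue: push r6 → mem[0xaa]=0x9d, sp=0xaa
body[0] mov  r1, r3 → r1=0xfc
body[1] sub  r2, r5, #63 → r2=0xee
body[2] mov  r0, #0xde → r0=0xde
body[3] sub  r6, r0, r4 → r6=0x43
body[4] xor  r5, r4, r4 → r5=0x00
body[5] mov  r5, #0xd9 → r5=0xd9
body[6] sub  r1, r2, #33 → r1=0xcd
epilogue: pop r6=0x9d, sp=0xab
epilogue: pop r0=0x65, sp=0xac
r5 is caller-saved → body value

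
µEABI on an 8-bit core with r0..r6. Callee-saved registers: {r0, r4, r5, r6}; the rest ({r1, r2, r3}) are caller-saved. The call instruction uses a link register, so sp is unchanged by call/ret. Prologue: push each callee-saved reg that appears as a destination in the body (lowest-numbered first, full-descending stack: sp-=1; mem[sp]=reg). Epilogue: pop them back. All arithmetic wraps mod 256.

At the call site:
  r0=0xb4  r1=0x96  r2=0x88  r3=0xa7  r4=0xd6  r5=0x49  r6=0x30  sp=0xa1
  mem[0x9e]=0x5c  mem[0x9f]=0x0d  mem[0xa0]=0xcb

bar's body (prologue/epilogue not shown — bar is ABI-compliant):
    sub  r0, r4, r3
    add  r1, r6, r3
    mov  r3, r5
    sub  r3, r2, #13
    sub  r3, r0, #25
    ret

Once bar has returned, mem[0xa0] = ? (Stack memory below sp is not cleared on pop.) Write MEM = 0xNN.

MEM = 0xb4

prologue: push r0 -> mem[0xa0]=0xb4, sp=0xa0
body[0] sub  r0, r4, r3 -> r0=0x2f
body[1] add  r1, r6, r3 -> r1=0xd7
body[2] mov  r3, r5 -> r3=0x49
body[3] sub  r3, r2, #13 -> r3=0x7b
body[4] sub  r3, r0, #25 -> r3=0x16
epilogue: pop r0=0xb4, sp=0xa1
prologue pushed ['r0'] at ['0xa0']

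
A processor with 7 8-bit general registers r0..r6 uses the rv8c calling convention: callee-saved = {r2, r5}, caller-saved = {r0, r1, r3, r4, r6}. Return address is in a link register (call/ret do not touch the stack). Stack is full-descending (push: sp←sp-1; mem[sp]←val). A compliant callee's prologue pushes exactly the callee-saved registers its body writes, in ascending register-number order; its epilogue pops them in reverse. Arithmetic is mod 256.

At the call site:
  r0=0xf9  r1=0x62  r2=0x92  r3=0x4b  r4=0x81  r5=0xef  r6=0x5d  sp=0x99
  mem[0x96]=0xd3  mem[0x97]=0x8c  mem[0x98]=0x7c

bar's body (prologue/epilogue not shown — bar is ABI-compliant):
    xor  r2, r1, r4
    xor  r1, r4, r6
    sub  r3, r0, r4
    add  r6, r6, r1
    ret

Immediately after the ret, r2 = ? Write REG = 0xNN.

REG = 0x92

prologue: push r2 → mem[0x98]=0x92, sp=0x98
body[0] xor  r2, r1, r4 → r2=0xe3
body[1] xor  r1, r4, r6 → r1=0xdc
body[2] sub  r3, r0, r4 → r3=0x78
body[3] add  r6, r6, r1 → r6=0x39
epilogue: pop r2=0x92, sp=0x99
r2 is callee-saved → restored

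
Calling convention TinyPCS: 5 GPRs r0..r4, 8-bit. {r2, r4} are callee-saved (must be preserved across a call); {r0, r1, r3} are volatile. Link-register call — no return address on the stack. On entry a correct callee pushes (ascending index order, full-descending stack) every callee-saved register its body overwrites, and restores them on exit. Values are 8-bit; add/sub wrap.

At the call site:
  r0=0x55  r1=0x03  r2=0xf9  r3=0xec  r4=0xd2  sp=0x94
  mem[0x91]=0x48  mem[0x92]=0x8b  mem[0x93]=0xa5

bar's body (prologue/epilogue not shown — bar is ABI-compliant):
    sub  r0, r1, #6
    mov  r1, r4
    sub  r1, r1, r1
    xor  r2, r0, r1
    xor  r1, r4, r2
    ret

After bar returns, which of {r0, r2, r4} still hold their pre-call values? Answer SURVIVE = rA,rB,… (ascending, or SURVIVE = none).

SURVIVE = r2,r4

prologue: push r2 → mem[0x93]=0xf9, sp=0x93
body[0] sub  r0, r1, #6 → r0=0xfd
body[1] mov  r1, r4 → r1=0xd2
body[2] sub  r1, r1, r1 → r1=0x00
body[3] xor  r2, r0, r1 → r2=0xfd
body[4] xor  r1, r4, r2 → r1=0x2f
epilogue: pop r2=0xf9, sp=0x94
r0: caller-saved, written=True
r2: callee-saved, written=True
r4: callee-saved, written=False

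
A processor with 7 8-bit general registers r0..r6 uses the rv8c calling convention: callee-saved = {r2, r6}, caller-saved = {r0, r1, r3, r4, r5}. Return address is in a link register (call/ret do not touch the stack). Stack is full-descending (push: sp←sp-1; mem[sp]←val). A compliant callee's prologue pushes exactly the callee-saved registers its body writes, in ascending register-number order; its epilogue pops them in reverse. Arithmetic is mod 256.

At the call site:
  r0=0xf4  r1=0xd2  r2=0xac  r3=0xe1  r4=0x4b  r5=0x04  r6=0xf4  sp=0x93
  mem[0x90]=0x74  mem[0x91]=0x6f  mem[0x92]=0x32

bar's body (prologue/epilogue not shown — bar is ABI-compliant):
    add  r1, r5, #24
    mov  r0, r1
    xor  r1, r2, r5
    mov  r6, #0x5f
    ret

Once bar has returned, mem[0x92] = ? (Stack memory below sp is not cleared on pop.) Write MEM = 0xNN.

prologue: push r6 -> mem[0x92]=0xf4, sp=0x92
body[0] add  r1, r5, #24 -> r1=0x1c
body[1] mov  r0, r1 -> r0=0x1c
body[2] xor  r1, r2, r5 -> r1=0xa8
body[3] mov  r6, #0x5f -> r6=0x5f
epilogue: pop r6=0xf4, sp=0x93
prologue pushed ['r6'] at ['0x92']

MEM = 0xf4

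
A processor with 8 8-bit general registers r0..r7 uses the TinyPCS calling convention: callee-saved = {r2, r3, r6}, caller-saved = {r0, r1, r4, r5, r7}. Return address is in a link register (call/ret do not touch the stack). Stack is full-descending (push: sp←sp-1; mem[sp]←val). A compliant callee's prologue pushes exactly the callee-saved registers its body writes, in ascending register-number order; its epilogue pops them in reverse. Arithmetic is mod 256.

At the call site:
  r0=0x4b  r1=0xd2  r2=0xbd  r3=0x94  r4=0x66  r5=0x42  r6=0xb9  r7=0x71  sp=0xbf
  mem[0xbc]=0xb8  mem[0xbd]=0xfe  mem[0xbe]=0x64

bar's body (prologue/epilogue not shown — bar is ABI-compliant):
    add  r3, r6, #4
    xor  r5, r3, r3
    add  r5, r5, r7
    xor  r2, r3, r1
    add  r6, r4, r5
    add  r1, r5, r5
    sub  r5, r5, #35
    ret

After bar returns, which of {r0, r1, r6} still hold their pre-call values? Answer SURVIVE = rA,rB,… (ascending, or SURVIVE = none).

prologue: push r2 -> mem[0xbe]=0xbd, sp=0xbe
prologue: push r3 -> mem[0xbd]=0x94, sp=0xbd
prologue: push r6 -> mem[0xbc]=0xb9, sp=0xbc
body[0] add  r3, r6, #4 -> r3=0xbd
body[1] xor  r5, r3, r3 -> r5=0x00
body[2] add  r5, r5, r7 -> r5=0x71
body[3] xor  r2, r3, r1 -> r2=0x6f
body[4] add  r6, r4, r5 -> r6=0xd7
body[5] add  r1, r5, r5 -> r1=0xe2
body[6] sub  r5, r5, #35 -> r5=0x4e
epilogue: pop r6=0xb9, sp=0xbd
epilogue: pop r3=0x94, sp=0xbe
epilogue: pop r2=0xbd, sp=0xbf
r0: caller-saved, written=False
r1: caller-saved, written=True
r6: callee-saved, written=True

SURVIVE = r0,r6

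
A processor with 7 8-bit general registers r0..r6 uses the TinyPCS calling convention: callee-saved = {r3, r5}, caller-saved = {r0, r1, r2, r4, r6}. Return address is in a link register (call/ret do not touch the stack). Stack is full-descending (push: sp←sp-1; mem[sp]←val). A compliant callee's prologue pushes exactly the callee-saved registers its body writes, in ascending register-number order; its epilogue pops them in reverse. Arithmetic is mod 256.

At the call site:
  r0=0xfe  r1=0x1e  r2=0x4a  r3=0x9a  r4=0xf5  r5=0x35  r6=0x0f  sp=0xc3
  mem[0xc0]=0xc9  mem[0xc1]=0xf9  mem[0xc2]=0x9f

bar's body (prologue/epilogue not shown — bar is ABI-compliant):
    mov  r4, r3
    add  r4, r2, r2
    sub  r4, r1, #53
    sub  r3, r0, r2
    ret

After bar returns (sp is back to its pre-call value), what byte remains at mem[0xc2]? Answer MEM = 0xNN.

prologue: push r3 → mem[0xc2]=0x9a, sp=0xc2
body[0] mov  r4, r3 → r4=0x9a
body[1] add  r4, r2, r2 → r4=0x94
body[2] sub  r4, r1, #53 → r4=0xe9
body[3] sub  r3, r0, r2 → r3=0xb4
epilogue: pop r3=0x9a, sp=0xc3
prologue pushed ['r3'] at ['0xc2']

MEM = 0x9a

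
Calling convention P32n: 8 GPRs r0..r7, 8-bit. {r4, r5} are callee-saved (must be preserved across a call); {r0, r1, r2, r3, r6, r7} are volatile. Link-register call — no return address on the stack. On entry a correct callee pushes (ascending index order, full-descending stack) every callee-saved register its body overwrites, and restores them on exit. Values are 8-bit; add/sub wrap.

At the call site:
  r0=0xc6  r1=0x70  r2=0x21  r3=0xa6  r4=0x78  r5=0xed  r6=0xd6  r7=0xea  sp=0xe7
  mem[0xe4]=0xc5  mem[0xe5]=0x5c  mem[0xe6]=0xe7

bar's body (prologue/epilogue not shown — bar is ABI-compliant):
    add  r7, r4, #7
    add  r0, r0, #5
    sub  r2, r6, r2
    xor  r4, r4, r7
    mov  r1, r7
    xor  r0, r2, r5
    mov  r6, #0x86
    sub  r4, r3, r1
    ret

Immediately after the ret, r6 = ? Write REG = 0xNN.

REG = 0x86

prologue: push r4 → mem[0xe6]=0x78, sp=0xe6
body[0] add  r7, r4, #7 → r7=0x7f
body[1] add  r0, r0, #5 → r0=0xcb
body[2] sub  r2, r6, r2 → r2=0xb5
body[3] xor  r4, r4, r7 → r4=0x07
body[4] mov  r1, r7 → r1=0x7f
body[5] xor  r0, r2, r5 → r0=0x58
body[6] mov  r6, #0x86 → r6=0x86
body[7] sub  r4, r3, r1 → r4=0x27
epilogue: pop r4=0x78, sp=0xe7
r6 is caller-saved → body value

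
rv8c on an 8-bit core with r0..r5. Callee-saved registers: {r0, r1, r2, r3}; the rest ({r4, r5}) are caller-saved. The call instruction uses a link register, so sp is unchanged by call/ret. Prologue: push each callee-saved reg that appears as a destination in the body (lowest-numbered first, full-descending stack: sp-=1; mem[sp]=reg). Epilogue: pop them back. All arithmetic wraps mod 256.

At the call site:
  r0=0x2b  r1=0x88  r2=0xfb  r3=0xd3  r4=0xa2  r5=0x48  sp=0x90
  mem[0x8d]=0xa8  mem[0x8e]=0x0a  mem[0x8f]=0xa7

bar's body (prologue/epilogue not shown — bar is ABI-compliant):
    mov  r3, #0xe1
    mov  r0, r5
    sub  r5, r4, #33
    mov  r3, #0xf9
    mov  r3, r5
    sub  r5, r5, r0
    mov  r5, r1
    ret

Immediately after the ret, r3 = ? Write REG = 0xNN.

REG = 0xd3

prologue: push r0 -> mem[0x8f]=0x2b, sp=0x8f
prologue: push r3 -> mem[0x8e]=0xd3, sp=0x8e
body[0] mov  r3, #0xe1 -> r3=0xe1
body[1] mov  r0, r5 -> r0=0x48
body[2] sub  r5, r4, #33 -> r5=0x81
body[3] mov  r3, #0xf9 -> r3=0xf9
body[4] mov  r3, r5 -> r3=0x81
body[5] sub  r5, r5, r0 -> r5=0x39
body[6] mov  r5, r1 -> r5=0x88
epilogue: pop r3=0xd3, sp=0x8f
epilogue: pop r0=0x2b, sp=0x90
r3 is callee-saved -> restored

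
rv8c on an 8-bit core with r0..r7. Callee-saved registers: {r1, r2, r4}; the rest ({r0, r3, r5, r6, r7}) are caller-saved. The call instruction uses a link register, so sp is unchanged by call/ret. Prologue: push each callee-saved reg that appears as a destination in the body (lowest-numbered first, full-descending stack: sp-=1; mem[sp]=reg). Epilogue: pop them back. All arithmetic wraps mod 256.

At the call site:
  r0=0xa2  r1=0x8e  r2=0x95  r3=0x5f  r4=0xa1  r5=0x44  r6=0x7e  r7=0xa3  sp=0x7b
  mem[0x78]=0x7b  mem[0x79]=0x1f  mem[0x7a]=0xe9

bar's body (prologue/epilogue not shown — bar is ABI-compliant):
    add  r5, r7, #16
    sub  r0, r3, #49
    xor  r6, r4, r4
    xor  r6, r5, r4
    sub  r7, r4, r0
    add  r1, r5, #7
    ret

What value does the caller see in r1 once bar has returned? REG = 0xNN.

prologue: push r1 → mem[0x7a]=0x8e, sp=0x7a
body[0] add  r5, r7, #16 → r5=0xb3
body[1] sub  r0, r3, #49 → r0=0x2e
body[2] xor  r6, r4, r4 → r6=0x00
body[3] xor  r6, r5, r4 → r6=0x12
body[4] sub  r7, r4, r0 → r7=0x73
body[5] add  r1, r5, #7 → r1=0xba
epilogue: pop r1=0x8e, sp=0x7b
r1 is callee-saved → restored

REG = 0x8e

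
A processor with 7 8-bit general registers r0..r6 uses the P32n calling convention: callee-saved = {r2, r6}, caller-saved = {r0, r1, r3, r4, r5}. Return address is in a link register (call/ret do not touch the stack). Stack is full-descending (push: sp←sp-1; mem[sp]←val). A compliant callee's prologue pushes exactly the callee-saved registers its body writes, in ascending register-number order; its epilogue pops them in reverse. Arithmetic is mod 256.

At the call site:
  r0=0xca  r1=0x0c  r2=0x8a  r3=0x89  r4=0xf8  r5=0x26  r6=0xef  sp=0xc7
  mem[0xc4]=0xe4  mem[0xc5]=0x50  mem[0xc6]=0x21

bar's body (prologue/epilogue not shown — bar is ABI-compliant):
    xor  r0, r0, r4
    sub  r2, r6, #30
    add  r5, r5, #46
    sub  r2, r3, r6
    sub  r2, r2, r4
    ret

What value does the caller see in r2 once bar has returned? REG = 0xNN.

prologue: push r2 -> mem[0xc6]=0x8a, sp=0xc6
body[0] xor  r0, r0, r4 -> r0=0x32
body[1] sub  r2, r6, #30 -> r2=0xd1
body[2] add  r5, r5, #46 -> r5=0x54
body[3] sub  r2, r3, r6 -> r2=0x9a
body[4] sub  r2, r2, r4 -> r2=0xa2
epilogue: pop r2=0x8a, sp=0xc7
r2 is callee-saved -> restored

REG = 0x8a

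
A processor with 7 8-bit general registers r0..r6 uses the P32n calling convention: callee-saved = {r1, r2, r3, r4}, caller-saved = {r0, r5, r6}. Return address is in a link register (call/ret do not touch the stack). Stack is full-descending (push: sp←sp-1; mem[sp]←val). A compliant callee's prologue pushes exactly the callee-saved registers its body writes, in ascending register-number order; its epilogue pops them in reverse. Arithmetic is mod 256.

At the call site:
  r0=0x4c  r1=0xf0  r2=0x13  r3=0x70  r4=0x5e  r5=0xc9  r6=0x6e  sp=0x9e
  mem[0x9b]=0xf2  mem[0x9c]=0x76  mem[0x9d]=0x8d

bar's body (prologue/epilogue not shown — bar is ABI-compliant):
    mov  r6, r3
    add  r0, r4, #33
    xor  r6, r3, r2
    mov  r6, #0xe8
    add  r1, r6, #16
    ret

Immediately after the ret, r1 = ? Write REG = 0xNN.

REG = 0xf0

prologue: push r1 -> mem[0x9d]=0xf0, sp=0x9d
body[0] mov  r6, r3 -> r6=0x70
body[1] add  r0, r4, #33 -> r0=0x7f
body[2] xor  r6, r3, r2 -> r6=0x63
body[3] mov  r6, #0xe8 -> r6=0xe8
body[4] add  r1, r6, #16 -> r1=0xf8
epilogue: pop r1=0xf0, sp=0x9e
r1 is callee-saved -> restored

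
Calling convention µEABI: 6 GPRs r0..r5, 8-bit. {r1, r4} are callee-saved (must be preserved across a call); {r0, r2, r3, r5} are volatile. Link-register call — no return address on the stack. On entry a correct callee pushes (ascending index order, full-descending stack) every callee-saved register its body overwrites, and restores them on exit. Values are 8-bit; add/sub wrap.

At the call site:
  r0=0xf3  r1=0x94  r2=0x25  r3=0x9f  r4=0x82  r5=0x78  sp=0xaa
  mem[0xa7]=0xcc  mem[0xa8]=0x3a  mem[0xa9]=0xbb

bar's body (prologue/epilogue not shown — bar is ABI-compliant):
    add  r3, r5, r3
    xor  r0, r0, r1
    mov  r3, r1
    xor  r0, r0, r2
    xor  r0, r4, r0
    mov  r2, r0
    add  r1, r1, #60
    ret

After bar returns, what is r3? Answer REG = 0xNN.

prologue: push r1 -> mem[0xa9]=0x94, sp=0xa9
body[0] add  r3, r5, r3 -> r3=0x17
body[1] xor  r0, r0, r1 -> r0=0x67
body[2] mov  r3, r1 -> r3=0x94
body[3] xor  r0, r0, r2 -> r0=0x42
body[4] xor  r0, r4, r0 -> r0=0xc0
body[5] mov  r2, r0 -> r2=0xc0
body[6] add  r1, r1, #60 -> r1=0xd0
epilogue: pop r1=0x94, sp=0xaa
r3 is caller-saved -> body value

REG = 0x94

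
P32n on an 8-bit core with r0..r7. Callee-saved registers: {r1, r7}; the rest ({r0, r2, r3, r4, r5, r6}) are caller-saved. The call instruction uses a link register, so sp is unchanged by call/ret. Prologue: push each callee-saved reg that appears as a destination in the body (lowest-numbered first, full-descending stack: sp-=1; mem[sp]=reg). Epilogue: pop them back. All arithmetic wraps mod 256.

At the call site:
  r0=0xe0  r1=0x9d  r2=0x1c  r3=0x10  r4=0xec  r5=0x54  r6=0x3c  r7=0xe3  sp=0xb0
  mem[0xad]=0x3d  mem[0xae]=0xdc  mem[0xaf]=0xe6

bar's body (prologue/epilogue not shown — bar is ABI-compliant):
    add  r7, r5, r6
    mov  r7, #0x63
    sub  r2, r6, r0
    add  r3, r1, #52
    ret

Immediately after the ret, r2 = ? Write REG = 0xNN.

prologue: push r7 -> mem[0xaf]=0xe3, sp=0xaf
body[0] add  r7, r5, r6 -> r7=0x90
body[1] mov  r7, #0x63 -> r7=0x63
body[2] sub  r2, r6, r0 -> r2=0x5c
body[3] add  r3, r1, #52 -> r3=0xd1
epilogue: pop r7=0xe3, sp=0xb0
r2 is caller-saved -> body value

REG = 0x5c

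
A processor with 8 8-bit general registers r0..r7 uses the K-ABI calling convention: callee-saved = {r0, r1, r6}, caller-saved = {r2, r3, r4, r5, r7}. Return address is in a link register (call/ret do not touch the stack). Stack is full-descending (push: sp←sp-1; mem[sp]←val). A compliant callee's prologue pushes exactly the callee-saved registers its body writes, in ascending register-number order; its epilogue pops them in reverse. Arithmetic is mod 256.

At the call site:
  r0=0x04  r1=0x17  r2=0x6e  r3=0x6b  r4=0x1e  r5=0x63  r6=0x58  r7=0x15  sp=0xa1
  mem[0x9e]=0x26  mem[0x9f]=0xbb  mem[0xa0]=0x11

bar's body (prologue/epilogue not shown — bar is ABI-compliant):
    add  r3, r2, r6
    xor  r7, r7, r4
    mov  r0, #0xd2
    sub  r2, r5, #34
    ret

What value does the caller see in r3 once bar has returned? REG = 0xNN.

REG = 0xc6

prologue: push r0 -> mem[0xa0]=0x04, sp=0xa0
body[0] add  r3, r2, r6 -> r3=0xc6
body[1] xor  r7, r7, r4 -> r7=0x0b
body[2] mov  r0, #0xd2 -> r0=0xd2
body[3] sub  r2, r5, #34 -> r2=0x41
epilogue: pop r0=0x04, sp=0xa1
r3 is caller-saved -> body value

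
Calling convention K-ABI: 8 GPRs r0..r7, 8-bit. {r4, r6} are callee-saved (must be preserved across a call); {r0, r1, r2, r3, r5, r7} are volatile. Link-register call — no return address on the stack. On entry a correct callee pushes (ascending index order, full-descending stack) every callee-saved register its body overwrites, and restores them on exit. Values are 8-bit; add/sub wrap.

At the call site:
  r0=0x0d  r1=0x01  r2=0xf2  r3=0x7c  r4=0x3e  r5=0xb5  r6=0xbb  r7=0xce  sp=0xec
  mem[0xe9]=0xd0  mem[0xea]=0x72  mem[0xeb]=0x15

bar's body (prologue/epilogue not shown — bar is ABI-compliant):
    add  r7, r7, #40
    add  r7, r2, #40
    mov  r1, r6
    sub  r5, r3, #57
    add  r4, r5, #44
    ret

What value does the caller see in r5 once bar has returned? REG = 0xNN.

prologue: push r4 → mem[0xeb]=0x3e, sp=0xeb
body[0] add  r7, r7, #40 → r7=0xf6
body[1] add  r7, r2, #40 → r7=0x1a
body[2] mov  r1, r6 → r1=0xbb
body[3] sub  r5, r3, #57 → r5=0x43
body[4] add  r4, r5, #44 → r4=0x6f
epilogue: pop r4=0x3e, sp=0xec
r5 is caller-saved → body value

REG = 0x43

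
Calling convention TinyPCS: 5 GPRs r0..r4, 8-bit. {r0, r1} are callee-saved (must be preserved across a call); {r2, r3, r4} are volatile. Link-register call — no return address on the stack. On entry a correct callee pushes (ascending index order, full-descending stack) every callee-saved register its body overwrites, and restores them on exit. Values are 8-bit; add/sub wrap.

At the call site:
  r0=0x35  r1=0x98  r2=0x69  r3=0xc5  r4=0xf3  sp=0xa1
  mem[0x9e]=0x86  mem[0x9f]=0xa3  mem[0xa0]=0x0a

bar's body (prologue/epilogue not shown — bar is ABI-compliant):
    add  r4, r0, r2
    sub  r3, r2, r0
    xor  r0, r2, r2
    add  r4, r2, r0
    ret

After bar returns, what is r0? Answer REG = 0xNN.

REG = 0x35

prologue: push r0 -> mem[0xa0]=0x35, sp=0xa0
body[0] add  r4, r0, r2 -> r4=0x9e
body[1] sub  r3, r2, r0 -> r3=0x34
body[2] xor  r0, r2, r2 -> r0=0x00
body[3] add  r4, r2, r0 -> r4=0x69
epilogue: pop r0=0x35, sp=0xa1
r0 is callee-saved -> restored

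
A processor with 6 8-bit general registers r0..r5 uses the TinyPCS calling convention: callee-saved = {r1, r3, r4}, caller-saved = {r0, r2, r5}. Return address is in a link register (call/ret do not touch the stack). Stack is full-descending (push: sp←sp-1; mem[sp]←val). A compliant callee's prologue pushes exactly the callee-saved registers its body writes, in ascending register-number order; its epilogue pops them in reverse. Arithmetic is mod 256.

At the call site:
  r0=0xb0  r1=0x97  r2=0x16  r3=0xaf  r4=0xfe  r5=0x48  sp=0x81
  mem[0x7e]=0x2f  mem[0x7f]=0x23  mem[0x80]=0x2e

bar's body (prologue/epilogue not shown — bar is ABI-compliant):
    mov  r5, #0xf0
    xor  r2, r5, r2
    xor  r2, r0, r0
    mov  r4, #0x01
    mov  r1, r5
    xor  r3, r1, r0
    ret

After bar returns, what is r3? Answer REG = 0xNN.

REG = 0xaf

prologue: push r1 → mem[0x80]=0x97, sp=0x80
prologue: push r3 → mem[0x7f]=0xaf, sp=0x7f
prologue: push r4 → mem[0x7e]=0xfe, sp=0x7e
body[0] mov  r5, #0xf0 → r5=0xf0
body[1] xor  r2, r5, r2 → r2=0xe6
body[2] xor  r2, r0, r0 → r2=0x00
body[3] mov  r4, #0x01 → r4=0x01
body[4] mov  r1, r5 → r1=0xf0
body[5] xor  r3, r1, r0 → r3=0x40
epilogue: pop r4=0xfe, sp=0x7f
epilogue: pop r3=0xaf, sp=0x80
epilogue: pop r1=0x97, sp=0x81
r3 is callee-saved → restored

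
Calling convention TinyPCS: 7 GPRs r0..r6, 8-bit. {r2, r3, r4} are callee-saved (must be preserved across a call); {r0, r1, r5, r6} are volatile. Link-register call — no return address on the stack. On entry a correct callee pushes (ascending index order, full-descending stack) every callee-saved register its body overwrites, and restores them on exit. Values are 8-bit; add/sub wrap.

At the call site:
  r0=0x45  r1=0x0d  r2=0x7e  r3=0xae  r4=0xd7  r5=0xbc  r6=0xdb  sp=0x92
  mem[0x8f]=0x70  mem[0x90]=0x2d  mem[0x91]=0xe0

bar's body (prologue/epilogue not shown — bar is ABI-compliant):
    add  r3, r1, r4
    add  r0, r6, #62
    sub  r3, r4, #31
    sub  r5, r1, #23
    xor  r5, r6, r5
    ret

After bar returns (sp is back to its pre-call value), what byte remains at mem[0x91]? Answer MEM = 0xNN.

MEM = 0xae

prologue: push r3 → mem[0x91]=0xae, sp=0x91
body[0] add  r3, r1, r4 → r3=0xe4
body[1] add  r0, r6, #62 → r0=0x19
body[2] sub  r3, r4, #31 → r3=0xb8
body[3] sub  r5, r1, #23 → r5=0xf6
body[4] xor  r5, r6, r5 → r5=0x2d
epilogue: pop r3=0xae, sp=0x92
prologue pushed ['r3'] at ['0x91']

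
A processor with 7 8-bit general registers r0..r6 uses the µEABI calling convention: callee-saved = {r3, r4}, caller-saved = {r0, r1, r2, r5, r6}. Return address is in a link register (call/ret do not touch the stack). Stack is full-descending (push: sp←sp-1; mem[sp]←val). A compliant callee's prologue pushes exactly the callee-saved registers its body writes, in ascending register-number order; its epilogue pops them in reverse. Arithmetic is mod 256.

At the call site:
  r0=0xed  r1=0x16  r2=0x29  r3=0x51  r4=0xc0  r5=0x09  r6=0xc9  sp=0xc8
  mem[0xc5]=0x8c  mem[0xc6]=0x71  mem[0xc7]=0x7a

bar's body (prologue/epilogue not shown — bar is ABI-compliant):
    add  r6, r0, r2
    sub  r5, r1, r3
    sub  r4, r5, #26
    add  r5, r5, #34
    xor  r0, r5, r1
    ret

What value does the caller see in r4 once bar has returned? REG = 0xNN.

prologue: push r4 -> mem[0xc7]=0xc0, sp=0xc7
body[0] add  r6, r0, r2 -> r6=0x16
body[1] sub  r5, r1, r3 -> r5=0xc5
body[2] sub  r4, r5, #26 -> r4=0xab
body[3] add  r5, r5, #34 -> r5=0xe7
body[4] xor  r0, r5, r1 -> r0=0xf1
epilogue: pop r4=0xc0, sp=0xc8
r4 is callee-saved -> restored

REG = 0xc0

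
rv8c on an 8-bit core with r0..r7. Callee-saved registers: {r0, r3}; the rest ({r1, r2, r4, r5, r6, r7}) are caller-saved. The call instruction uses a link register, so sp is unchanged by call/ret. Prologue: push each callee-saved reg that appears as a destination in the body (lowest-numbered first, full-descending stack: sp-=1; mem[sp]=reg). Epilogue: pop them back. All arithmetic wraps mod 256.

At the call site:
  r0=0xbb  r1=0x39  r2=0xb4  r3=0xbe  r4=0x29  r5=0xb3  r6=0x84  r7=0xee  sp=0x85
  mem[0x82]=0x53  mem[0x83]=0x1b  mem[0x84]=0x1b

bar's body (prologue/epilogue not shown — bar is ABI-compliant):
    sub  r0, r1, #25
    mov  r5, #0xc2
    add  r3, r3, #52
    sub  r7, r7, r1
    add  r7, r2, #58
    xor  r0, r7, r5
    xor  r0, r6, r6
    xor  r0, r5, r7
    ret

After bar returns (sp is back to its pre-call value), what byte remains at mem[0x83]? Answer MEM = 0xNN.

MEM = 0xbe

prologue: push r0 → mem[0x84]=0xbb, sp=0x84
prologue: push r3 → mem[0x83]=0xbe, sp=0x83
body[0] sub  r0, r1, #25 → r0=0x20
body[1] mov  r5, #0xc2 → r5=0xc2
body[2] add  r3, r3, #52 → r3=0xf2
body[3] sub  r7, r7, r1 → r7=0xb5
body[4] add  r7, r2, #58 → r7=0xee
body[5] xor  r0, r7, r5 → r0=0x2c
body[6] xor  r0, r6, r6 → r0=0x00
body[7] xor  r0, r5, r7 → r0=0x2c
epilogue: pop r3=0xbe, sp=0x84
epilogue: pop r0=0xbb, sp=0x85
prologue pushed ['r0', 'r3'] at ['0x84', '0x83']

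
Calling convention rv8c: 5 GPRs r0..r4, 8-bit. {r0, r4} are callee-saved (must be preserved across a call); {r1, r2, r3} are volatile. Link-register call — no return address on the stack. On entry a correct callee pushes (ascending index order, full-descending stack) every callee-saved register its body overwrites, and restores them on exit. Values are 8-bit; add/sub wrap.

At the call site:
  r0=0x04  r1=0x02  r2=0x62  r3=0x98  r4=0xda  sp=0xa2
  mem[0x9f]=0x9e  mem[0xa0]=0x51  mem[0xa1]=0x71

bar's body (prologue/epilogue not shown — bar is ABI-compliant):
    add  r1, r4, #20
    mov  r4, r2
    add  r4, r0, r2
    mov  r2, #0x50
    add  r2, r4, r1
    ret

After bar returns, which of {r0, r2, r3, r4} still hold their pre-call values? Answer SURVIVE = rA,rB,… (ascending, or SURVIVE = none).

prologue: push r4 -> mem[0xa1]=0xda, sp=0xa1
body[0] add  r1, r4, #20 -> r1=0xee
body[1] mov  r4, r2 -> r4=0x62
body[2] add  r4, r0, r2 -> r4=0x66
body[3] mov  r2, #0x50 -> r2=0x50
body[4] add  r2, r4, r1 -> r2=0x54
epilogue: pop r4=0xda, sp=0xa2
r0: callee-saved, written=False
r2: caller-saved, written=True
r3: caller-saved, written=False
r4: callee-saved, written=True

SURVIVE = r0,r3,r4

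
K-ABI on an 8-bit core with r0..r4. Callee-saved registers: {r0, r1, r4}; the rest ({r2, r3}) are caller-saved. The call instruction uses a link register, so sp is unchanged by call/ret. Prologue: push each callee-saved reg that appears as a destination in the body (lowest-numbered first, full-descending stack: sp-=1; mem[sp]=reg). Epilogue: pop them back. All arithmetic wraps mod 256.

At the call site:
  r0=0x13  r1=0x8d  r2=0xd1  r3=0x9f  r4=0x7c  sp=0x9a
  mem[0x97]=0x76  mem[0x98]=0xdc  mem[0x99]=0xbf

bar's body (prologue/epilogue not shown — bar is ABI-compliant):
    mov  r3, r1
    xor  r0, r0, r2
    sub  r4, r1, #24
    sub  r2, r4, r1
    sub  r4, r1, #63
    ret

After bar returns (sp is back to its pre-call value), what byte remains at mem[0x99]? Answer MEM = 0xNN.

MEM = 0x13

prologue: push r0 -> mem[0x99]=0x13, sp=0x99
prologue: push r4 -> mem[0x98]=0x7c, sp=0x98
body[0] mov  r3, r1 -> r3=0x8d
body[1] xor  r0, r0, r2 -> r0=0xc2
body[2] sub  r4, r1, #24 -> r4=0x75
body[3] sub  r2, r4, r1 -> r2=0xe8
body[4] sub  r4, r1, #63 -> r4=0x4e
epilogue: pop r4=0x7c, sp=0x99
epilogue: pop r0=0x13, sp=0x9a
prologue pushed ['r0', 'r4'] at ['0x99', '0x98']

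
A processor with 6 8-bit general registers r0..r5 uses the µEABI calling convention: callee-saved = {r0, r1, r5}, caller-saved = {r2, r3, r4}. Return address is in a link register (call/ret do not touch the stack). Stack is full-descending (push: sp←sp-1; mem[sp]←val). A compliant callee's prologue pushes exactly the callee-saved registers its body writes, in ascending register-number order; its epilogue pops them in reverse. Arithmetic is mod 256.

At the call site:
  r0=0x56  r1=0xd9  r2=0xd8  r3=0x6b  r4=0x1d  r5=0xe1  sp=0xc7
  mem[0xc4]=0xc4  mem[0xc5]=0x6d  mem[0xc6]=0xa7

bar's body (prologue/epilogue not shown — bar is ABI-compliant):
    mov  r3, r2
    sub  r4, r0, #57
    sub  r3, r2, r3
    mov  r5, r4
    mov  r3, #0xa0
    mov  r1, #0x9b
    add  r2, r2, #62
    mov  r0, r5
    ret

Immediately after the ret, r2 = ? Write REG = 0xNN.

REG = 0x16

prologue: push r0 -> mem[0xc6]=0x56, sp=0xc6
prologue: push r1 -> mem[0xc5]=0xd9, sp=0xc5
prologue: push r5 -> mem[0xc4]=0xe1, sp=0xc4
body[0] mov  r3, r2 -> r3=0xd8
body[1] sub  r4, r0, #57 -> r4=0x1d
body[2] sub  r3, r2, r3 -> r3=0x00
body[3] mov  r5, r4 -> r5=0x1d
body[4] mov  r3, #0xa0 -> r3=0xa0
body[5] mov  r1, #0x9b -> r1=0x9b
body[6] add  r2, r2, #62 -> r2=0x16
body[7] mov  r0, r5 -> r0=0x1d
epilogue: pop r5=0xe1, sp=0xc5
epilogue: pop r1=0xd9, sp=0xc6
epilogue: pop r0=0x56, sp=0xc7
r2 is caller-saved -> body value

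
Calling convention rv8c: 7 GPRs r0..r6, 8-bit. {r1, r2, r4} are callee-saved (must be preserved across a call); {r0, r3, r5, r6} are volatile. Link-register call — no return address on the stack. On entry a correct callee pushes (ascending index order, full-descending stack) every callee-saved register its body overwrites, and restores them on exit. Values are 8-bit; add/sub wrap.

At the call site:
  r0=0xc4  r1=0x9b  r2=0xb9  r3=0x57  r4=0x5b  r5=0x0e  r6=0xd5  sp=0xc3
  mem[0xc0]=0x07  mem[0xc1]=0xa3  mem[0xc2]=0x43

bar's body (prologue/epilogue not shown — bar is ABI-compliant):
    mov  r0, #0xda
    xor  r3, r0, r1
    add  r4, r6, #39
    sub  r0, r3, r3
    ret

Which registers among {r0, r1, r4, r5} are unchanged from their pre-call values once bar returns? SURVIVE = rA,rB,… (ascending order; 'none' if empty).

prologue: push r4 → mem[0xc2]=0x5b, sp=0xc2
body[0] mov  r0, #0xda → r0=0xda
body[1] xor  r3, r0, r1 → r3=0x41
body[2] add  r4, r6, #39 → r4=0xfc
body[3] sub  r0, r3, r3 → r0=0x00
epilogue: pop r4=0x5b, sp=0xc3
r0: caller-saved, written=True
r1: callee-saved, written=False
r4: callee-saved, written=True
r5: caller-saved, written=False

SURVIVE = r1,r4,r5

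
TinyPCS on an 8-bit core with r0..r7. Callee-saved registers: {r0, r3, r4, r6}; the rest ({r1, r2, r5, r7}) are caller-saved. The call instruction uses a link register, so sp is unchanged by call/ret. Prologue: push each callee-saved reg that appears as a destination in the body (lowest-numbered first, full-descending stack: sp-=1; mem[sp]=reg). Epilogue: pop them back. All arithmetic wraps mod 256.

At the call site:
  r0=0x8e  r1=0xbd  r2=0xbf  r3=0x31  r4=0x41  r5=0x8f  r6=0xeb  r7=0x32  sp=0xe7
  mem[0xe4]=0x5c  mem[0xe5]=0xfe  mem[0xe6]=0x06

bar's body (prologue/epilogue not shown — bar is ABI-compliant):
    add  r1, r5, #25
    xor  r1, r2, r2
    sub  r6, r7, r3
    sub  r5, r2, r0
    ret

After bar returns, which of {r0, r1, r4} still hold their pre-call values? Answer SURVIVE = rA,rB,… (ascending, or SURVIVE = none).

prologue: push r6 → mem[0xe6]=0xeb, sp=0xe6
body[0] add  r1, r5, #25 → r1=0xa8
body[1] xor  r1, r2, r2 → r1=0x00
body[2] sub  r6, r7, r3 → r6=0x01
body[3] sub  r5, r2, r0 → r5=0x31
epilogue: pop r6=0xeb, sp=0xe7
r0: callee-saved, written=False
r1: caller-saved, written=True
r4: callee-saved, written=False

SURVIVE = r0,r4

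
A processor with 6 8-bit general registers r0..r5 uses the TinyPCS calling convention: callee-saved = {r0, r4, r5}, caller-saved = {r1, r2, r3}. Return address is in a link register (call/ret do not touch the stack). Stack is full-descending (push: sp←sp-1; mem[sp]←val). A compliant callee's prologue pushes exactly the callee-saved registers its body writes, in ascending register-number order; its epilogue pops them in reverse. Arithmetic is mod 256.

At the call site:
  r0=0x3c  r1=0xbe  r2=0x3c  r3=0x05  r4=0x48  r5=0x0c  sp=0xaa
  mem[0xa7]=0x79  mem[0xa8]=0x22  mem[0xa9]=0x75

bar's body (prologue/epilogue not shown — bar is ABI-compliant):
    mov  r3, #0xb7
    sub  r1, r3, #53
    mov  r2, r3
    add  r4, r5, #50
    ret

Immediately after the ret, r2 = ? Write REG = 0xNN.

REG = 0xb7

prologue: push r4 -> mem[0xa9]=0x48, sp=0xa9
body[0] mov  r3, #0xb7 -> r3=0xb7
body[1] sub  r1, r3, #53 -> r1=0x82
body[2] mov  r2, r3 -> r2=0xb7
body[3] add  r4, r5, #50 -> r4=0x3e
epilogue: pop r4=0x48, sp=0xaa
r2 is caller-saved -> body value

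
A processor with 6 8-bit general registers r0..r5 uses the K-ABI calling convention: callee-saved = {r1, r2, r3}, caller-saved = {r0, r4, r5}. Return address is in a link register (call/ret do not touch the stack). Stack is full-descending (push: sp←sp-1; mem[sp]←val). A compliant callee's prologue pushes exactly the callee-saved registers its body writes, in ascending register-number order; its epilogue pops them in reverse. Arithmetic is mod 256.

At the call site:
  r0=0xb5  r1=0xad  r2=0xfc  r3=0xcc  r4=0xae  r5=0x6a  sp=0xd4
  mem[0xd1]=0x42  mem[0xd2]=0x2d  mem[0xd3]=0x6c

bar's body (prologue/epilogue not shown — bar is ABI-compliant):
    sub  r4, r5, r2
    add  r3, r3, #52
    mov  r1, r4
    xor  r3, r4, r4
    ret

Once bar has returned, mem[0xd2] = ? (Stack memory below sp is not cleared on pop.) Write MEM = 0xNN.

prologue: push r1 → mem[0xd3]=0xad, sp=0xd3
prologue: push r3 → mem[0xd2]=0xcc, sp=0xd2
body[0] sub  r4, r5, r2 → r4=0x6e
body[1] add  r3, r3, #52 → r3=0x00
body[2] mov  r1, r4 → r1=0x6e
body[3] xor  r3, r4, r4 → r3=0x00
epilogue: pop r3=0xcc, sp=0xd3
epilogue: pop r1=0xad, sp=0xd4
prologue pushed ['r1', 'r3'] at ['0xd3', '0xd2']

MEM = 0xcc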